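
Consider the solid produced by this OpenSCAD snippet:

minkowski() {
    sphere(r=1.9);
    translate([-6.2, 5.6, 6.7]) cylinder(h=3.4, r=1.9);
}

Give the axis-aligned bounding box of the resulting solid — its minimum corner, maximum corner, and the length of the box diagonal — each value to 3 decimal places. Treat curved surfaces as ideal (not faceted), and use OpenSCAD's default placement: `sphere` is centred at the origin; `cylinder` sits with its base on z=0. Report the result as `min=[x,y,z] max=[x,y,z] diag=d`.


min=[-10.000,1.800,4.800] max=[-2.400,9.400,12.000] diag=12.937

A = translate([-6.2, 5.6, 6.7]) cylinder(h=3.4, r=1.9) → bbox [-8.1,3.7,6.7] .. [-4.3,7.5,10.1]
B = sphere(r=1.9) → bbox [-1.9,-1.9,-1.9] .. [1.9,1.9,1.9]
lo = A.lo+B.lo = [-8.1-1.9, 3.7-1.9, 6.7-1.9] = [-10.000,1.800,4.800]
hi = A.hi+B.hi = [-4.3+1.9, 7.5+1.9, 10.1+1.9] = [-2.400,9.400,12.000]
diag = √(7.6²+7.6²+7.2²) = √167.36 = 12.937


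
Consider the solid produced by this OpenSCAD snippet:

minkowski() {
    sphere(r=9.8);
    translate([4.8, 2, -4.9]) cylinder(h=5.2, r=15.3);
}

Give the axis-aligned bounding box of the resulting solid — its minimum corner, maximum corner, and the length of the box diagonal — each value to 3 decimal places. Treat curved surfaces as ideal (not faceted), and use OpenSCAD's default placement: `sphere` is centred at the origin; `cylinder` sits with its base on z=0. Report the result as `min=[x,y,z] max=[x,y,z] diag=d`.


min=[-20.300,-23.100,-14.700] max=[29.900,27.100,10.100] diag=75.201

A = translate([4.8, 2, -4.9]) cylinder(h=5.2, r=15.3) → bbox [-10.5,-13.3,-4.9] .. [20.1,17.3,0.3]
B = sphere(r=9.8) → bbox [-9.8,-9.8,-9.8] .. [9.8,9.8,9.8]
lo = A.lo+B.lo = [-10.5-9.8, -13.3-9.8, -4.9-9.8] = [-20.300,-23.100,-14.700]
hi = A.hi+B.hi = [20.1+9.8, 17.3+9.8, 0.3+9.8] = [29.900,27.100,10.100]
diag = √(50.2²+50.2²+24.8²) = √5655.12 = 75.201


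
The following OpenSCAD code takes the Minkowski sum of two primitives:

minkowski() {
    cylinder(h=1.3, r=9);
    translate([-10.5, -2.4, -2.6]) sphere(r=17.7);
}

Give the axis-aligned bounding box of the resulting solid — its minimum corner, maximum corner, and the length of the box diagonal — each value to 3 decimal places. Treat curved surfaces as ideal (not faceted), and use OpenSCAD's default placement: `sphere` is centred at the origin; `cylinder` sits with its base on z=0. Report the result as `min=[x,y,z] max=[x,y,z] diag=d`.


A = translate([-10.5, -2.4, -2.6]) sphere(r=17.7) → bbox [-28.2,-20.1,-20.3] .. [7.2,15.3,15.1]
B = cylinder(h=1.3, r=9) → bbox [-9,-9,0] .. [9,9,1.3]
lo = A.lo+B.lo = [-28.2-9, -20.1-9, -20.3+0] = [-37.200,-29.100,-20.300]
hi = A.hi+B.hi = [7.2+9, 15.3+9, 15.1+1.3] = [16.200,24.300,16.400]
diag = √(53.4²+53.4²+36.7²) = √7050.01 = 83.964

min=[-37.200,-29.100,-20.300] max=[16.200,24.300,16.400] diag=83.964


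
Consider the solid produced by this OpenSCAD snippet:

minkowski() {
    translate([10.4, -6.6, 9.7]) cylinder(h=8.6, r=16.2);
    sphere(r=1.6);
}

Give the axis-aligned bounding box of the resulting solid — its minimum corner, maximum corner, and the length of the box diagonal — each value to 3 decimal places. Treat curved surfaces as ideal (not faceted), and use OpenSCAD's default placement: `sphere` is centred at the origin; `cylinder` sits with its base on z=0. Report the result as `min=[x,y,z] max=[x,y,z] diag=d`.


A = translate([10.4, -6.6, 9.7]) cylinder(h=8.6, r=16.2) → bbox [-5.8,-22.8,9.7] .. [26.6,9.6,18.3]
B = sphere(r=1.6) → bbox [-1.6,-1.6,-1.6] .. [1.6,1.6,1.6]
lo = A.lo+B.lo = [-5.8-1.6, -22.8-1.6, 9.7-1.6] = [-7.400,-24.400,8.100]
hi = A.hi+B.hi = [26.6+1.6, 9.6+1.6, 18.3+1.6] = [28.200,11.200,19.900]
diag = √(35.6²+35.6²+11.8²) = √2673.96 = 51.710

min=[-7.400,-24.400,8.100] max=[28.200,11.200,19.900] diag=51.710


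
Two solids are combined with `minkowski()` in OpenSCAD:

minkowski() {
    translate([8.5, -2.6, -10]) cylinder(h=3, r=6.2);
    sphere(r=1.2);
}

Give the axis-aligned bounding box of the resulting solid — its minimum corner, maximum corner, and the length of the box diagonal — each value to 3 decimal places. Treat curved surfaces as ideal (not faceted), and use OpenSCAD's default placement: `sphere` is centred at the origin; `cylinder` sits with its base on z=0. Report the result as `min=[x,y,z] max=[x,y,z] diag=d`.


A = translate([8.5, -2.6, -10]) cylinder(h=3, r=6.2) → bbox [2.3,-8.8,-10] .. [14.7,3.6,-7]
B = sphere(r=1.2) → bbox [-1.2,-1.2,-1.2] .. [1.2,1.2,1.2]
lo = A.lo+B.lo = [2.3-1.2, -8.8-1.2, -10-1.2] = [1.100,-10.000,-11.200]
hi = A.hi+B.hi = [14.7+1.2, 3.6+1.2, -7+1.2] = [15.900,4.800,-5.800]
diag = √(14.8²+14.8²+5.4²) = √467.24 = 21.616

min=[1.100,-10.000,-11.200] max=[15.900,4.800,-5.800] diag=21.616


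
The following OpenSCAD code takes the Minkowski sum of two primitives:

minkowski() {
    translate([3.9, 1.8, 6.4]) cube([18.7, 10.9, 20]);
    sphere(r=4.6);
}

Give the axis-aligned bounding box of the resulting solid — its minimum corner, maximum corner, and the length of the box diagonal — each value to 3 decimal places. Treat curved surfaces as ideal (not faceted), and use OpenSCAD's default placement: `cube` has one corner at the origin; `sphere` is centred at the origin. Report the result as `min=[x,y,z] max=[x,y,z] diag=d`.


min=[-0.700,-2.800,1.800] max=[27.200,17.300,31.000] diag=45.112

A = translate([3.9, 1.8, 6.4]) cube([18.7, 10.9, 20]) → bbox [3.9,1.8,6.4] .. [22.6,12.7,26.4]
B = sphere(r=4.6) → bbox [-4.6,-4.6,-4.6] .. [4.6,4.6,4.6]
lo = A.lo+B.lo = [3.9-4.6, 1.8-4.6, 6.4-4.6] = [-0.700,-2.800,1.800]
hi = A.hi+B.hi = [22.6+4.6, 12.7+4.6, 26.4+4.6] = [27.200,17.300,31.000]
diag = √(27.9²+20.1²+29.2²) = √2035.06 = 45.112


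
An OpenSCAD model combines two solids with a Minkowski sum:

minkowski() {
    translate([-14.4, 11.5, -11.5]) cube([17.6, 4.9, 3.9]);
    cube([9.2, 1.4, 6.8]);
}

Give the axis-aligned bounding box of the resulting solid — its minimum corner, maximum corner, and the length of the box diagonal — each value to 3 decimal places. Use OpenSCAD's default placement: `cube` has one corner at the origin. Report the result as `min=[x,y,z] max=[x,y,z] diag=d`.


A = translate([-14.4, 11.5, -11.5]) cube([17.6, 4.9, 3.9]) → bbox [-14.4,11.5,-11.5] .. [3.2,16.4,-7.6]
B = cube([9.2, 1.4, 6.8]) → bbox [0,0,0] .. [9.2,1.4,6.8]
lo = A.lo+B.lo = [-14.4+0, 11.5+0, -11.5+0] = [-14.400,11.500,-11.500]
hi = A.hi+B.hi = [3.2+9.2, 16.4+1.4, -7.6+6.8] = [12.400,17.800,-0.800]
diag = √(26.8²+6.3²+10.7²) = √872.42 = 29.537

min=[-14.400,11.500,-11.500] max=[12.400,17.800,-0.800] diag=29.537


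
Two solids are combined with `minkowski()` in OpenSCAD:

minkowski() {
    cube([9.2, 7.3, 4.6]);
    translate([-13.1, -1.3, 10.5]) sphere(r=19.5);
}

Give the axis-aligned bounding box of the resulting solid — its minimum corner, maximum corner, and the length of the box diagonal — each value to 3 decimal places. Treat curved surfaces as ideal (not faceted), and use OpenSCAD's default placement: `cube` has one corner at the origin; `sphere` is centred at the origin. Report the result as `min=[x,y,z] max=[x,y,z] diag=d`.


min=[-32.600,-20.800,-9.000] max=[15.600,25.500,34.600] diag=79.799

A = translate([-13.1, -1.3, 10.5]) sphere(r=19.5) → bbox [-32.6,-20.8,-9] .. [6.4,18.2,30]
B = cube([9.2, 7.3, 4.6]) → bbox [0,0,0] .. [9.2,7.3,4.6]
lo = A.lo+B.lo = [-32.6+0, -20.8+0, -9+0] = [-32.600,-20.800,-9.000]
hi = A.hi+B.hi = [6.4+9.2, 18.2+7.3, 30+4.6] = [15.600,25.500,34.600]
diag = √(48.2²+46.3²+43.6²) = √6367.89 = 79.799


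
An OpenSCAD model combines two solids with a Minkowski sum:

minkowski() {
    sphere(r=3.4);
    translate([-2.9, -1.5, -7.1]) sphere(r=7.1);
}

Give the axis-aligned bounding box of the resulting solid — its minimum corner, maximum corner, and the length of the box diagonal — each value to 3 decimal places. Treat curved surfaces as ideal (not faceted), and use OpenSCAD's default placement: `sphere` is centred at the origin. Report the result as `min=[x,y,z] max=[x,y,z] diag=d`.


A = translate([-2.9, -1.5, -7.1]) sphere(r=7.1) → bbox [-10,-8.6,-14.2] .. [4.2,5.6,0]
B = sphere(r=3.4) → bbox [-3.4,-3.4,-3.4] .. [3.4,3.4,3.4]
lo = A.lo+B.lo = [-10-3.4, -8.6-3.4, -14.2-3.4] = [-13.400,-12.000,-17.600]
hi = A.hi+B.hi = [4.2+3.4, 5.6+3.4, 0+3.4] = [7.600,9.000,3.400]
diag = √(21²+21²+21²) = √1323 = 36.373

min=[-13.400,-12.000,-17.600] max=[7.600,9.000,3.400] diag=36.373


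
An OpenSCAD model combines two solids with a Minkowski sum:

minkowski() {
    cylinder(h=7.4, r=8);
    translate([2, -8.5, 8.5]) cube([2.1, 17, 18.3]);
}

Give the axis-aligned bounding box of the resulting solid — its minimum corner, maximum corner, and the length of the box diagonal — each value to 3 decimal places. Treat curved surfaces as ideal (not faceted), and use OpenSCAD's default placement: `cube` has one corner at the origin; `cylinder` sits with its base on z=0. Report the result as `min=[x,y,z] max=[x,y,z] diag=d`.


A = translate([2, -8.5, 8.5]) cube([2.1, 17, 18.3]) → bbox [2,-8.5,8.5] .. [4.1,8.5,26.8]
B = cylinder(h=7.4, r=8) → bbox [-8,-8,0] .. [8,8,7.4]
lo = A.lo+B.lo = [2-8, -8.5-8, 8.5+0] = [-6.000,-16.500,8.500]
hi = A.hi+B.hi = [4.1+8, 8.5+8, 26.8+7.4] = [12.100,16.500,34.200]
diag = √(18.1²+33²+25.7²) = √2077.1 = 45.575

min=[-6.000,-16.500,8.500] max=[12.100,16.500,34.200] diag=45.575


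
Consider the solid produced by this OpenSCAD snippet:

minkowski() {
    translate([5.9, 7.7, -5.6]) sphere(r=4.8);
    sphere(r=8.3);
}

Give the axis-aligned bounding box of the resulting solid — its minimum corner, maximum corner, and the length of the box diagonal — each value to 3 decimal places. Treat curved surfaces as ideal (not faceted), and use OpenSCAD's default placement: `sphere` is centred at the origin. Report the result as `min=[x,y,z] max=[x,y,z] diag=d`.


min=[-7.200,-5.400,-18.700] max=[19.000,20.800,7.500] diag=45.380

A = translate([5.9, 7.7, -5.6]) sphere(r=4.8) → bbox [1.1,2.9,-10.4] .. [10.7,12.5,-0.8]
B = sphere(r=8.3) → bbox [-8.3,-8.3,-8.3] .. [8.3,8.3,8.3]
lo = A.lo+B.lo = [1.1-8.3, 2.9-8.3, -10.4-8.3] = [-7.200,-5.400,-18.700]
hi = A.hi+B.hi = [10.7+8.3, 12.5+8.3, -0.8+8.3] = [19.000,20.800,7.500]
diag = √(26.2²+26.2²+26.2²) = √2059.32 = 45.380


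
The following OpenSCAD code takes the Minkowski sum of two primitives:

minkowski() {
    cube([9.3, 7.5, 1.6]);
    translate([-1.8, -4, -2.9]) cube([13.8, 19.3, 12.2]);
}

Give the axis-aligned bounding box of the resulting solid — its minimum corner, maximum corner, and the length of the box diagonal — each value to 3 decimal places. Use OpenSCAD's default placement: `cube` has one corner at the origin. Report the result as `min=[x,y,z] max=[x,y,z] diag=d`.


A = translate([-1.8, -4, -2.9]) cube([13.8, 19.3, 12.2]) → bbox [-1.8,-4,-2.9] .. [12,15.3,9.3]
B = cube([9.3, 7.5, 1.6]) → bbox [0,0,0] .. [9.3,7.5,1.6]
lo = A.lo+B.lo = [-1.8+0, -4+0, -2.9+0] = [-1.800,-4.000,-2.900]
hi = A.hi+B.hi = [12+9.3, 15.3+7.5, 9.3+1.6] = [21.300,22.800,10.900]
diag = √(23.1²+26.8²+13.8²) = √1442.29 = 37.977

min=[-1.800,-4.000,-2.900] max=[21.300,22.800,10.900] diag=37.977


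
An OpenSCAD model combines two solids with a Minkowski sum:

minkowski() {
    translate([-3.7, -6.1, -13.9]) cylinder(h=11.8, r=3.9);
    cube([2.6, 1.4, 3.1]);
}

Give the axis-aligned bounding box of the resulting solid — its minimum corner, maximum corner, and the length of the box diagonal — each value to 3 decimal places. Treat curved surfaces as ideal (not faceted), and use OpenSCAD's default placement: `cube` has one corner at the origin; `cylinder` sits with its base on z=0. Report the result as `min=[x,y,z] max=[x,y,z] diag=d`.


min=[-7.600,-10.000,-13.900] max=[2.800,-0.800,1.000] diag=20.367

A = translate([-3.7, -6.1, -13.9]) cylinder(h=11.8, r=3.9) → bbox [-7.6,-10,-13.9] .. [0.2,-2.2,-2.1]
B = cube([2.6, 1.4, 3.1]) → bbox [0,0,0] .. [2.6,1.4,3.1]
lo = A.lo+B.lo = [-7.6+0, -10+0, -13.9+0] = [-7.600,-10.000,-13.900]
hi = A.hi+B.hi = [0.2+2.6, -2.2+1.4, -2.1+3.1] = [2.800,-0.800,1.000]
diag = √(10.4²+9.2²+14.9²) = √414.81 = 20.367


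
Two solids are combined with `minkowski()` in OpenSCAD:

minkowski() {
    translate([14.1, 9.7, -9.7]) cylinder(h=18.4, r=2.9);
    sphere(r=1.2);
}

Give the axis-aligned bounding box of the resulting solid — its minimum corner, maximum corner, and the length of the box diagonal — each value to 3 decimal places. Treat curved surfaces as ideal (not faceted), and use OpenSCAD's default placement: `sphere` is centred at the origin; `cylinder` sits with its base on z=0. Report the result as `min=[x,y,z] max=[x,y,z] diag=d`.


A = translate([14.1, 9.7, -9.7]) cylinder(h=18.4, r=2.9) → bbox [11.2,6.8,-9.7] .. [17,12.6,8.7]
B = sphere(r=1.2) → bbox [-1.2,-1.2,-1.2] .. [1.2,1.2,1.2]
lo = A.lo+B.lo = [11.2-1.2, 6.8-1.2, -9.7-1.2] = [10.000,5.600,-10.900]
hi = A.hi+B.hi = [17+1.2, 12.6+1.2, 8.7+1.2] = [18.200,13.800,9.900]
diag = √(8.2²+8.2²+20.8²) = √567.12 = 23.814

min=[10.000,5.600,-10.900] max=[18.200,13.800,9.900] diag=23.814


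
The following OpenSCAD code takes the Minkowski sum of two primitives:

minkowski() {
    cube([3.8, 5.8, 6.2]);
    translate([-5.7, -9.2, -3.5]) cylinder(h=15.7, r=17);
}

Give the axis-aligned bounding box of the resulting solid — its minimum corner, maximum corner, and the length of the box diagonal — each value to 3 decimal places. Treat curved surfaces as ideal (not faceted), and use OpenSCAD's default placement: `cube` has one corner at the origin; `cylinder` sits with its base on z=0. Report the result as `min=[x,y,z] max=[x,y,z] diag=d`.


A = translate([-5.7, -9.2, -3.5]) cylinder(h=15.7, r=17) → bbox [-22.7,-26.2,-3.5] .. [11.3,7.8,12.2]
B = cube([3.8, 5.8, 6.2]) → bbox [0,0,0] .. [3.8,5.8,6.2]
lo = A.lo+B.lo = [-22.7+0, -26.2+0, -3.5+0] = [-22.700,-26.200,-3.500]
hi = A.hi+B.hi = [11.3+3.8, 7.8+5.8, 12.2+6.2] = [15.100,13.600,18.400]
diag = √(37.8²+39.8²+21.9²) = √3492.49 = 59.097

min=[-22.700,-26.200,-3.500] max=[15.100,13.600,18.400] diag=59.097


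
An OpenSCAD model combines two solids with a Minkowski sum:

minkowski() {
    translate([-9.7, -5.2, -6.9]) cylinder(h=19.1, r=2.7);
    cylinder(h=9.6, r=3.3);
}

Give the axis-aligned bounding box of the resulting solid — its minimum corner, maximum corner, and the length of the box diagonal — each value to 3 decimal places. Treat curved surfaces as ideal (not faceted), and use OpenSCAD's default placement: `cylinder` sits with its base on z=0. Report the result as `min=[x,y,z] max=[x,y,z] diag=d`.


A = translate([-9.7, -5.2, -6.9]) cylinder(h=19.1, r=2.7) → bbox [-12.4,-7.9,-6.9] .. [-7,-2.5,12.2]
B = cylinder(h=9.6, r=3.3) → bbox [-3.3,-3.3,0] .. [3.3,3.3,9.6]
lo = A.lo+B.lo = [-12.4-3.3, -7.9-3.3, -6.9+0] = [-15.700,-11.200,-6.900]
hi = A.hi+B.hi = [-7+3.3, -2.5+3.3, 12.2+9.6] = [-3.700,0.800,21.800]
diag = √(12²+12²+28.7²) = √1111.69 = 33.342

min=[-15.700,-11.200,-6.900] max=[-3.700,0.800,21.800] diag=33.342


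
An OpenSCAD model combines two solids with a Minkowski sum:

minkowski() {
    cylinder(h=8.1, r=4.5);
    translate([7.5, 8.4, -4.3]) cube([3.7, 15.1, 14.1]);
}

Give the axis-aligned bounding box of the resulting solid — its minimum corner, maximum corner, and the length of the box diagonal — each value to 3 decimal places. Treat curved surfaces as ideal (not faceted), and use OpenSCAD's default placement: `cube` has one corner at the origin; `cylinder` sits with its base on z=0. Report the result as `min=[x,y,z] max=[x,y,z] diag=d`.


A = translate([7.5, 8.4, -4.3]) cube([3.7, 15.1, 14.1]) → bbox [7.5,8.4,-4.3] .. [11.2,23.5,9.8]
B = cylinder(h=8.1, r=4.5) → bbox [-4.5,-4.5,0] .. [4.5,4.5,8.1]
lo = A.lo+B.lo = [7.5-4.5, 8.4-4.5, -4.3+0] = [3.000,3.900,-4.300]
hi = A.hi+B.hi = [11.2+4.5, 23.5+4.5, 9.8+8.1] = [15.700,28.000,17.900]
diag = √(12.7²+24.1²+22.2²) = √1234.94 = 35.142

min=[3.000,3.900,-4.300] max=[15.700,28.000,17.900] diag=35.142


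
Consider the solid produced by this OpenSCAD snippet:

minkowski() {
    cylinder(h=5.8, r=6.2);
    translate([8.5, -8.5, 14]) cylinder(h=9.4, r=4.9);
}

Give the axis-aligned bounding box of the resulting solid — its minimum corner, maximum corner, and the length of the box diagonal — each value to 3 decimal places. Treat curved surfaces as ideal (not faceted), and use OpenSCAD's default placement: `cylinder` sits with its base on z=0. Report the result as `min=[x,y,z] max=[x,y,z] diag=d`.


A = translate([8.5, -8.5, 14]) cylinder(h=9.4, r=4.9) → bbox [3.6,-13.4,14] .. [13.4,-3.6,23.4]
B = cylinder(h=5.8, r=6.2) → bbox [-6.2,-6.2,0] .. [6.2,6.2,5.8]
lo = A.lo+B.lo = [3.6-6.2, -13.4-6.2, 14+0] = [-2.600,-19.600,14.000]
hi = A.hi+B.hi = [13.4+6.2, -3.6+6.2, 23.4+5.8] = [19.600,2.600,29.200]
diag = √(22.2²+22.2²+15.2²) = √1216.72 = 34.882

min=[-2.600,-19.600,14.000] max=[19.600,2.600,29.200] diag=34.882


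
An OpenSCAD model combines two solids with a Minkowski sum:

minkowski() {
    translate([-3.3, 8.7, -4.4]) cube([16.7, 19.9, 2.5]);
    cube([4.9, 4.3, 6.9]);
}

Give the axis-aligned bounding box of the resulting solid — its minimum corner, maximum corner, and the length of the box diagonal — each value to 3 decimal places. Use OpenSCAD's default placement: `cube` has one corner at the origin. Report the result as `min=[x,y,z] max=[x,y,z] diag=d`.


A = translate([-3.3, 8.7, -4.4]) cube([16.7, 19.9, 2.5]) → bbox [-3.3,8.7,-4.4] .. [13.4,28.6,-1.9]
B = cube([4.9, 4.3, 6.9]) → bbox [0,0,0] .. [4.9,4.3,6.9]
lo = A.lo+B.lo = [-3.3+0, 8.7+0, -4.4+0] = [-3.300,8.700,-4.400]
hi = A.hi+B.hi = [13.4+4.9, 28.6+4.3, -1.9+6.9] = [18.300,32.900,5.000]
diag = √(21.6²+24.2²+9.4²) = √1140.56 = 33.772

min=[-3.300,8.700,-4.400] max=[18.300,32.900,5.000] diag=33.772


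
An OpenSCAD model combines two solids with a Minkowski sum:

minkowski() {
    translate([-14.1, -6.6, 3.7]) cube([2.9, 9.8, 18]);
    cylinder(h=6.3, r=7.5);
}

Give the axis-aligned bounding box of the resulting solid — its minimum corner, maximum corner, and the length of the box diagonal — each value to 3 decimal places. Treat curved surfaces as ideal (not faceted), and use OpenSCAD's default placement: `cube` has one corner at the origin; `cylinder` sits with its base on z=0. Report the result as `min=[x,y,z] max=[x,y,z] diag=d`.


A = translate([-14.1, -6.6, 3.7]) cube([2.9, 9.8, 18]) → bbox [-14.1,-6.6,3.7] .. [-11.2,3.2,21.7]
B = cylinder(h=6.3, r=7.5) → bbox [-7.5,-7.5,0] .. [7.5,7.5,6.3]
lo = A.lo+B.lo = [-14.1-7.5, -6.6-7.5, 3.7+0] = [-21.600,-14.100,3.700]
hi = A.hi+B.hi = [-11.2+7.5, 3.2+7.5, 21.7+6.3] = [-3.700,10.700,28.000]
diag = √(17.9²+24.8²+24.3²) = √1525.94 = 39.063

min=[-21.600,-14.100,3.700] max=[-3.700,10.700,28.000] diag=39.063


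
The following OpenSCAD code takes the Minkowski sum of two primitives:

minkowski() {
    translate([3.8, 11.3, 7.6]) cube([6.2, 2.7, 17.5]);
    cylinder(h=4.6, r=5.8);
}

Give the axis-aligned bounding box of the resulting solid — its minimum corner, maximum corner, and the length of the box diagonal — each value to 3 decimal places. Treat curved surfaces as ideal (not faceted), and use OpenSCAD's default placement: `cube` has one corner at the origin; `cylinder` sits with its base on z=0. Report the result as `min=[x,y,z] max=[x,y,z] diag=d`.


min=[-2.000,5.500,7.600] max=[15.800,19.800,29.700] diag=31.776

A = translate([3.8, 11.3, 7.6]) cube([6.2, 2.7, 17.5]) → bbox [3.8,11.3,7.6] .. [10,14,25.1]
B = cylinder(h=4.6, r=5.8) → bbox [-5.8,-5.8,0] .. [5.8,5.8,4.6]
lo = A.lo+B.lo = [3.8-5.8, 11.3-5.8, 7.6+0] = [-2.000,5.500,7.600]
hi = A.hi+B.hi = [10+5.8, 14+5.8, 25.1+4.6] = [15.800,19.800,29.700]
diag = √(17.8²+14.3²+22.1²) = √1009.74 = 31.776


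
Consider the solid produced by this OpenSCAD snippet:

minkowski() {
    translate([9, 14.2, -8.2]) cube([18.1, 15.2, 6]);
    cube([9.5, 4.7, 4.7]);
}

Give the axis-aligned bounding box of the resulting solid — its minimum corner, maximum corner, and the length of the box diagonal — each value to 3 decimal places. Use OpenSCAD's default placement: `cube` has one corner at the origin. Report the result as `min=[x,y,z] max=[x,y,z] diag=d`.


min=[9.000,14.200,-8.200] max=[36.600,34.100,2.500] diag=35.669

A = translate([9, 14.2, -8.2]) cube([18.1, 15.2, 6]) → bbox [9,14.2,-8.2] .. [27.1,29.4,-2.2]
B = cube([9.5, 4.7, 4.7]) → bbox [0,0,0] .. [9.5,4.7,4.7]
lo = A.lo+B.lo = [9+0, 14.2+0, -8.2+0] = [9.000,14.200,-8.200]
hi = A.hi+B.hi = [27.1+9.5, 29.4+4.7, -2.2+4.7] = [36.600,34.100,2.500]
diag = √(27.6²+19.9²+10.7²) = √1272.26 = 35.669


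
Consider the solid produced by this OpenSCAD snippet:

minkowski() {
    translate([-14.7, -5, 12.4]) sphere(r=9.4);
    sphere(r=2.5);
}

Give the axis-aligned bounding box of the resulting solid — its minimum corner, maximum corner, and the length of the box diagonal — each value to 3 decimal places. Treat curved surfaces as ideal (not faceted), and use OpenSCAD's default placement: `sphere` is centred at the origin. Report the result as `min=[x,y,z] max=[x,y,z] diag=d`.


min=[-26.600,-16.900,0.500] max=[-2.800,6.900,24.300] diag=41.223

A = translate([-14.7, -5, 12.4]) sphere(r=9.4) → bbox [-24.1,-14.4,3] .. [-5.3,4.4,21.8]
B = sphere(r=2.5) → bbox [-2.5,-2.5,-2.5] .. [2.5,2.5,2.5]
lo = A.lo+B.lo = [-24.1-2.5, -14.4-2.5, 3-2.5] = [-26.600,-16.900,0.500]
hi = A.hi+B.hi = [-5.3+2.5, 4.4+2.5, 21.8+2.5] = [-2.800,6.900,24.300]
diag = √(23.8²+23.8²+23.8²) = √1699.32 = 41.223


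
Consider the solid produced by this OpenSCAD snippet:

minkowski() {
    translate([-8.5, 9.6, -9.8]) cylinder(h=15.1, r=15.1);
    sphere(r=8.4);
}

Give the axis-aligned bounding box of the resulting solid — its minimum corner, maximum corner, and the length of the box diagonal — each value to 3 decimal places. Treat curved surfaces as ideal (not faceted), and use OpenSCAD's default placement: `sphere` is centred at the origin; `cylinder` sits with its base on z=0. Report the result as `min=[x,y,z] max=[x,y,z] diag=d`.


min=[-32.000,-13.900,-18.200] max=[15.000,33.100,13.700] diag=73.727

A = translate([-8.5, 9.6, -9.8]) cylinder(h=15.1, r=15.1) → bbox [-23.6,-5.5,-9.8] .. [6.6,24.7,5.3]
B = sphere(r=8.4) → bbox [-8.4,-8.4,-8.4] .. [8.4,8.4,8.4]
lo = A.lo+B.lo = [-23.6-8.4, -5.5-8.4, -9.8-8.4] = [-32.000,-13.900,-18.200]
hi = A.hi+B.hi = [6.6+8.4, 24.7+8.4, 5.3+8.4] = [15.000,33.100,13.700]
diag = √(47²+47²+31.9²) = √5435.61 = 73.727


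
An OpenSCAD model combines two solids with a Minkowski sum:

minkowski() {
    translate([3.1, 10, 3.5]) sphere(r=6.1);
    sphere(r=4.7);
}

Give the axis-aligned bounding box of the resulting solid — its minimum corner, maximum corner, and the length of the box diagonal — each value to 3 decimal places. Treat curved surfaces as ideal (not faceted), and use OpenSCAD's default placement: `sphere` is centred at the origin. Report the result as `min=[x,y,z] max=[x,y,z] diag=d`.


min=[-7.700,-0.800,-7.300] max=[13.900,20.800,14.300] diag=37.412

A = translate([3.1, 10, 3.5]) sphere(r=6.1) → bbox [-3,3.9,-2.6] .. [9.2,16.1,9.6]
B = sphere(r=4.7) → bbox [-4.7,-4.7,-4.7] .. [4.7,4.7,4.7]
lo = A.lo+B.lo = [-3-4.7, 3.9-4.7, -2.6-4.7] = [-7.700,-0.800,-7.300]
hi = A.hi+B.hi = [9.2+4.7, 16.1+4.7, 9.6+4.7] = [13.900,20.800,14.300]
diag = √(21.6²+21.6²+21.6²) = √1399.68 = 37.412


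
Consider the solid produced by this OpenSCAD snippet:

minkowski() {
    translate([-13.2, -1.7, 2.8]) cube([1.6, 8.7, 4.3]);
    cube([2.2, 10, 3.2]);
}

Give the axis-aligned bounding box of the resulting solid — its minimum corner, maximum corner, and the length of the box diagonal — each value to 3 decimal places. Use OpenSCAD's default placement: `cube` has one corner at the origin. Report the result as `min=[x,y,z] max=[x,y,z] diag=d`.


min=[-13.200,-1.700,2.800] max=[-9.400,17.000,10.300] diag=20.503

A = translate([-13.2, -1.7, 2.8]) cube([1.6, 8.7, 4.3]) → bbox [-13.2,-1.7,2.8] .. [-11.6,7,7.1]
B = cube([2.2, 10, 3.2]) → bbox [0,0,0] .. [2.2,10,3.2]
lo = A.lo+B.lo = [-13.2+0, -1.7+0, 2.8+0] = [-13.200,-1.700,2.800]
hi = A.hi+B.hi = [-11.6+2.2, 7+10, 7.1+3.2] = [-9.400,17.000,10.300]
diag = √(3.8²+18.7²+7.5²) = √420.38 = 20.503


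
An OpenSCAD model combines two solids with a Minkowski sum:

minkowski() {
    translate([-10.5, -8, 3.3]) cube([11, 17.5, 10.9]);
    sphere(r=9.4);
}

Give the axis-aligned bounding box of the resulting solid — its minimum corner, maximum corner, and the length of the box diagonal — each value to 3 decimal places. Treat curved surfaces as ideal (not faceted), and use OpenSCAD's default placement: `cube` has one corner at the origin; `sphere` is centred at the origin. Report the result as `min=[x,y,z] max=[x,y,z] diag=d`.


min=[-19.900,-17.400,-6.100] max=[9.900,18.900,23.600] diag=55.568

A = translate([-10.5, -8, 3.3]) cube([11, 17.5, 10.9]) → bbox [-10.5,-8,3.3] .. [0.5,9.5,14.2]
B = sphere(r=9.4) → bbox [-9.4,-9.4,-9.4] .. [9.4,9.4,9.4]
lo = A.lo+B.lo = [-10.5-9.4, -8-9.4, 3.3-9.4] = [-19.900,-17.400,-6.100]
hi = A.hi+B.hi = [0.5+9.4, 9.5+9.4, 14.2+9.4] = [9.900,18.900,23.600]
diag = √(29.8²+36.3²+29.7²) = √3087.82 = 55.568


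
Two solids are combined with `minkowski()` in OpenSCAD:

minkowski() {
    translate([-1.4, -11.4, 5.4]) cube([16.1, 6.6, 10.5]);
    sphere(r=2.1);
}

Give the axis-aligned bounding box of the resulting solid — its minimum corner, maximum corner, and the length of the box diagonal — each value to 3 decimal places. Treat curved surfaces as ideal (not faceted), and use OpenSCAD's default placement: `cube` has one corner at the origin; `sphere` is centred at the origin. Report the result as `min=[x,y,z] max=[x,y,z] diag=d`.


A = translate([-1.4, -11.4, 5.4]) cube([16.1, 6.6, 10.5]) → bbox [-1.4,-11.4,5.4] .. [14.7,-4.8,15.9]
B = sphere(r=2.1) → bbox [-2.1,-2.1,-2.1] .. [2.1,2.1,2.1]
lo = A.lo+B.lo = [-1.4-2.1, -11.4-2.1, 5.4-2.1] = [-3.500,-13.500,3.300]
hi = A.hi+B.hi = [14.7+2.1, -4.8+2.1, 15.9+2.1] = [16.800,-2.700,18.000]
diag = √(20.3²+10.8²+14.7²) = √744.82 = 27.291

min=[-3.500,-13.500,3.300] max=[16.800,-2.700,18.000] diag=27.291


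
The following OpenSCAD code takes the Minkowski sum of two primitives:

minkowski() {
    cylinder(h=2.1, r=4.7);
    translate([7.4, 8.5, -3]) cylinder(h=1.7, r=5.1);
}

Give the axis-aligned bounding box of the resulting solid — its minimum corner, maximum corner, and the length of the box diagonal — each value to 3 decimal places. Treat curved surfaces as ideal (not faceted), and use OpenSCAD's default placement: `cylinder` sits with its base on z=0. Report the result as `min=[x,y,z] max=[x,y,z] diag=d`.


min=[-2.400,-1.300,-3.000] max=[17.200,18.300,0.800] diag=27.978

A = translate([7.4, 8.5, -3]) cylinder(h=1.7, r=5.1) → bbox [2.3,3.4,-3] .. [12.5,13.6,-1.3]
B = cylinder(h=2.1, r=4.7) → bbox [-4.7,-4.7,0] .. [4.7,4.7,2.1]
lo = A.lo+B.lo = [2.3-4.7, 3.4-4.7, -3+0] = [-2.400,-1.300,-3.000]
hi = A.hi+B.hi = [12.5+4.7, 13.6+4.7, -1.3+2.1] = [17.200,18.300,0.800]
diag = √(19.6²+19.6²+3.8²) = √782.76 = 27.978


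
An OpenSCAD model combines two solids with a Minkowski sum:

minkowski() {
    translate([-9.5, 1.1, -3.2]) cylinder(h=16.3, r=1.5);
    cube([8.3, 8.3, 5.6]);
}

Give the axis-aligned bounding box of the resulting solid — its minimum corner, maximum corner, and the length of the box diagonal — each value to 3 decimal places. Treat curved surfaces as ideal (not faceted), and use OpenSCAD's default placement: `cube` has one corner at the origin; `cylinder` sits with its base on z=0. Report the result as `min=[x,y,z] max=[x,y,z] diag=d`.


A = translate([-9.5, 1.1, -3.2]) cylinder(h=16.3, r=1.5) → bbox [-11,-0.4,-3.2] .. [-8,2.6,13.1]
B = cube([8.3, 8.3, 5.6]) → bbox [0,0,0] .. [8.3,8.3,5.6]
lo = A.lo+B.lo = [-11+0, -0.4+0, -3.2+0] = [-11.000,-0.400,-3.200]
hi = A.hi+B.hi = [-8+8.3, 2.6+8.3, 13.1+5.6] = [0.300,10.900,18.700]
diag = √(11.3²+11.3²+21.9²) = √734.99 = 27.111

min=[-11.000,-0.400,-3.200] max=[0.300,10.900,18.700] diag=27.111


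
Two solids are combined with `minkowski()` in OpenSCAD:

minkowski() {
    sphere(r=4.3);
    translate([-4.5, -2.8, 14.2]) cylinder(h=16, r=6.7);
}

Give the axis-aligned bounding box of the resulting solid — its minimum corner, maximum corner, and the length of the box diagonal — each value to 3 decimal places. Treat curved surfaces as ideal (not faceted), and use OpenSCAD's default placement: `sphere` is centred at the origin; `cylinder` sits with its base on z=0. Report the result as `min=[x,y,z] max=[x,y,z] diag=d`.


A = translate([-4.5, -2.8, 14.2]) cylinder(h=16, r=6.7) → bbox [-11.2,-9.5,14.2] .. [2.2,3.9,30.2]
B = sphere(r=4.3) → bbox [-4.3,-4.3,-4.3] .. [4.3,4.3,4.3]
lo = A.lo+B.lo = [-11.2-4.3, -9.5-4.3, 14.2-4.3] = [-15.500,-13.800,9.900]
hi = A.hi+B.hi = [2.2+4.3, 3.9+4.3, 30.2+4.3] = [6.500,8.200,34.500]
diag = √(22²+22²+24.6²) = √1573.16 = 39.663

min=[-15.500,-13.800,9.900] max=[6.500,8.200,34.500] diag=39.663


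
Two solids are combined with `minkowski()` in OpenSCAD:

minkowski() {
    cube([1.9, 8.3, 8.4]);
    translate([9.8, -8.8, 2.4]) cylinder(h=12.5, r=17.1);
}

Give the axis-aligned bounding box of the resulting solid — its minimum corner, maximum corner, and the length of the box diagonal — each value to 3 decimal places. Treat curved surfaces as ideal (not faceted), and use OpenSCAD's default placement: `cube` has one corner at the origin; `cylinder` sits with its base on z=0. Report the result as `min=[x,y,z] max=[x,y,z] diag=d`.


A = translate([9.8, -8.8, 2.4]) cylinder(h=12.5, r=17.1) → bbox [-7.3,-25.9,2.4] .. [26.9,8.3,14.9]
B = cube([1.9, 8.3, 8.4]) → bbox [0,0,0] .. [1.9,8.3,8.4]
lo = A.lo+B.lo = [-7.3+0, -25.9+0, 2.4+0] = [-7.300,-25.900,2.400]
hi = A.hi+B.hi = [26.9+1.9, 8.3+8.3, 14.9+8.4] = [28.800,16.600,23.300]
diag = √(36.1²+42.5²+20.9²) = √3546.27 = 59.551

min=[-7.300,-25.900,2.400] max=[28.800,16.600,23.300] diag=59.551


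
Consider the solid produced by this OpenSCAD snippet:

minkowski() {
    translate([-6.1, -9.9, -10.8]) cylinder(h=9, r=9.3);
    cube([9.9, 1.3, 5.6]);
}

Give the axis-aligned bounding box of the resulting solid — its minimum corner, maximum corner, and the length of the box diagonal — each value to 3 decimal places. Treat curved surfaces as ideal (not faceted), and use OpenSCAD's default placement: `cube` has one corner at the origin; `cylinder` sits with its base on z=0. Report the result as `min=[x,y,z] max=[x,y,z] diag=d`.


A = translate([-6.1, -9.9, -10.8]) cylinder(h=9, r=9.3) → bbox [-15.4,-19.2,-10.8] .. [3.2,-0.6,-1.8]
B = cube([9.9, 1.3, 5.6]) → bbox [0,0,0] .. [9.9,1.3,5.6]
lo = A.lo+B.lo = [-15.4+0, -19.2+0, -10.8+0] = [-15.400,-19.200,-10.800]
hi = A.hi+B.hi = [3.2+9.9, -0.6+1.3, -1.8+5.6] = [13.100,0.700,3.800]
diag = √(28.5²+19.9²+14.6²) = √1421.42 = 37.702

min=[-15.400,-19.200,-10.800] max=[13.100,0.700,3.800] diag=37.702


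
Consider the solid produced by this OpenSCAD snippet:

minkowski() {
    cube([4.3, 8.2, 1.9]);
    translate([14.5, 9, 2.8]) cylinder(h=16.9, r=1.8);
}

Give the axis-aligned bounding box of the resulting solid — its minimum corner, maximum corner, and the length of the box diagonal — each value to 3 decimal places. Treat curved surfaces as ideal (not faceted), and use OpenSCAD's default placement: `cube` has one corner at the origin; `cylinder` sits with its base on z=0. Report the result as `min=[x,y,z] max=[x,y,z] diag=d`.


A = translate([14.5, 9, 2.8]) cylinder(h=16.9, r=1.8) → bbox [12.7,7.2,2.8] .. [16.3,10.8,19.7]
B = cube([4.3, 8.2, 1.9]) → bbox [0,0,0] .. [4.3,8.2,1.9]
lo = A.lo+B.lo = [12.7+0, 7.2+0, 2.8+0] = [12.700,7.200,2.800]
hi = A.hi+B.hi = [16.3+4.3, 10.8+8.2, 19.7+1.9] = [20.600,19.000,21.600]
diag = √(7.9²+11.8²+18.8²) = √555.09 = 23.560

min=[12.700,7.200,2.800] max=[20.600,19.000,21.600] diag=23.560


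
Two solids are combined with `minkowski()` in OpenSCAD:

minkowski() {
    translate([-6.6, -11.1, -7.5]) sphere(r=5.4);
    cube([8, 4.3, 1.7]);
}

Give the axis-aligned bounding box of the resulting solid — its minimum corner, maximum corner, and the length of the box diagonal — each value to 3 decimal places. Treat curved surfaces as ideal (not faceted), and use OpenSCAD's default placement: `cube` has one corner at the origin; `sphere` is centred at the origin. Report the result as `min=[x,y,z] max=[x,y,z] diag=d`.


min=[-12.000,-16.500,-12.900] max=[6.800,-1.400,-0.400] diag=27.161

A = translate([-6.6, -11.1, -7.5]) sphere(r=5.4) → bbox [-12,-16.5,-12.9] .. [-1.2,-5.7,-2.1]
B = cube([8, 4.3, 1.7]) → bbox [0,0,0] .. [8,4.3,1.7]
lo = A.lo+B.lo = [-12+0, -16.5+0, -12.9+0] = [-12.000,-16.500,-12.900]
hi = A.hi+B.hi = [-1.2+8, -5.7+4.3, -2.1+1.7] = [6.800,-1.400,-0.400]
diag = √(18.8²+15.1²+12.5²) = √737.7 = 27.161


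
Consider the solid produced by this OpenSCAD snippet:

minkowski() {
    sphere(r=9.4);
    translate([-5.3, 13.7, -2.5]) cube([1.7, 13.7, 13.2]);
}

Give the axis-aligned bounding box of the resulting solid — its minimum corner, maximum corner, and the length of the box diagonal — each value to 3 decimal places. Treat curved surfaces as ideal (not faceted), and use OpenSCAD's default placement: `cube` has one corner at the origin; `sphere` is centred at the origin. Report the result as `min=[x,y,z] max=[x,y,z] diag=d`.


min=[-14.700,4.300,-11.900] max=[5.800,36.800,20.100] diag=50.005

A = translate([-5.3, 13.7, -2.5]) cube([1.7, 13.7, 13.2]) → bbox [-5.3,13.7,-2.5] .. [-3.6,27.4,10.7]
B = sphere(r=9.4) → bbox [-9.4,-9.4,-9.4] .. [9.4,9.4,9.4]
lo = A.lo+B.lo = [-5.3-9.4, 13.7-9.4, -2.5-9.4] = [-14.700,4.300,-11.900]
hi = A.hi+B.hi = [-3.6+9.4, 27.4+9.4, 10.7+9.4] = [5.800,36.800,20.100]
diag = √(20.5²+32.5²+32²) = √2500.5 = 50.005


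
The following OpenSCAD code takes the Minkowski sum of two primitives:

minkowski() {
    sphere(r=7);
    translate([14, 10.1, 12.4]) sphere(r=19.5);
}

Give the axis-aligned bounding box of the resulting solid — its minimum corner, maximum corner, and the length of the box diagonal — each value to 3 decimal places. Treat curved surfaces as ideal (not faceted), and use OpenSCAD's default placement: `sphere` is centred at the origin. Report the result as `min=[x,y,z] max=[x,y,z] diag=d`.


min=[-12.500,-16.400,-14.100] max=[40.500,36.600,38.900] diag=91.799

A = translate([14, 10.1, 12.4]) sphere(r=19.5) → bbox [-5.5,-9.4,-7.1] .. [33.5,29.6,31.9]
B = sphere(r=7) → bbox [-7,-7,-7] .. [7,7,7]
lo = A.lo+B.lo = [-5.5-7, -9.4-7, -7.1-7] = [-12.500,-16.400,-14.100]
hi = A.hi+B.hi = [33.5+7, 29.6+7, 31.9+7] = [40.500,36.600,38.900]
diag = √(53²+53²+53²) = √8427 = 91.799


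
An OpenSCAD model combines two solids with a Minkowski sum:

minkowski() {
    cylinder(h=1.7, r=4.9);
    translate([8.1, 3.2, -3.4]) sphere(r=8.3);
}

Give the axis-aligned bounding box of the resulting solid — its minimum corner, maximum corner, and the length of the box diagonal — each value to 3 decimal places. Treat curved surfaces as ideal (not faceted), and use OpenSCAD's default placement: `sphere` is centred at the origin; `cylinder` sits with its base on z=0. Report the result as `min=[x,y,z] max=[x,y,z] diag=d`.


min=[-5.100,-10.000,-11.700] max=[21.300,16.400,6.600] diag=41.579

A = translate([8.1, 3.2, -3.4]) sphere(r=8.3) → bbox [-0.2,-5.1,-11.7] .. [16.4,11.5,4.9]
B = cylinder(h=1.7, r=4.9) → bbox [-4.9,-4.9,0] .. [4.9,4.9,1.7]
lo = A.lo+B.lo = [-0.2-4.9, -5.1-4.9, -11.7+0] = [-5.100,-10.000,-11.700]
hi = A.hi+B.hi = [16.4+4.9, 11.5+4.9, 4.9+1.7] = [21.300,16.400,6.600]
diag = √(26.4²+26.4²+18.3²) = √1728.81 = 41.579


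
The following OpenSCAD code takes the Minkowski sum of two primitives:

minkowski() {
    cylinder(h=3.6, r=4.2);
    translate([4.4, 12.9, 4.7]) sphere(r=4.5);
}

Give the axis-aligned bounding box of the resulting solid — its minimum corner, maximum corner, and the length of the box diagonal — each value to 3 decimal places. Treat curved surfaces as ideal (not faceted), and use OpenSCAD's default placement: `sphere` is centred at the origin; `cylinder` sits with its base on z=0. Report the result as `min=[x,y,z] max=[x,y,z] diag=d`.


A = translate([4.4, 12.9, 4.7]) sphere(r=4.5) → bbox [-0.1,8.4,0.2] .. [8.9,17.4,9.2]
B = cylinder(h=3.6, r=4.2) → bbox [-4.2,-4.2,0] .. [4.2,4.2,3.6]
lo = A.lo+B.lo = [-0.1-4.2, 8.4-4.2, 0.2+0] = [-4.300,4.200,0.200]
hi = A.hi+B.hi = [8.9+4.2, 17.4+4.2, 9.2+3.6] = [13.100,21.600,12.800]
diag = √(17.4²+17.4²+12.6²) = √764.28 = 27.646

min=[-4.300,4.200,0.200] max=[13.100,21.600,12.800] diag=27.646


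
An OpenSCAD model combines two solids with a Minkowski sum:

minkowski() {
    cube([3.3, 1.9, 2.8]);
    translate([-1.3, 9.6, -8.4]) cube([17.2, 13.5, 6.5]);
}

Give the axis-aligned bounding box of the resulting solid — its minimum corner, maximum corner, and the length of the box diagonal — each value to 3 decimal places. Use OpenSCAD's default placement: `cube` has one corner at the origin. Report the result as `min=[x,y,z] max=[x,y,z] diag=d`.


min=[-1.300,9.600,-8.400] max=[19.200,25.000,0.900] diag=27.275

A = translate([-1.3, 9.6, -8.4]) cube([17.2, 13.5, 6.5]) → bbox [-1.3,9.6,-8.4] .. [15.9,23.1,-1.9]
B = cube([3.3, 1.9, 2.8]) → bbox [0,0,0] .. [3.3,1.9,2.8]
lo = A.lo+B.lo = [-1.3+0, 9.6+0, -8.4+0] = [-1.300,9.600,-8.400]
hi = A.hi+B.hi = [15.9+3.3, 23.1+1.9, -1.9+2.8] = [19.200,25.000,0.900]
diag = √(20.5²+15.4²+9.3²) = √743.9 = 27.275


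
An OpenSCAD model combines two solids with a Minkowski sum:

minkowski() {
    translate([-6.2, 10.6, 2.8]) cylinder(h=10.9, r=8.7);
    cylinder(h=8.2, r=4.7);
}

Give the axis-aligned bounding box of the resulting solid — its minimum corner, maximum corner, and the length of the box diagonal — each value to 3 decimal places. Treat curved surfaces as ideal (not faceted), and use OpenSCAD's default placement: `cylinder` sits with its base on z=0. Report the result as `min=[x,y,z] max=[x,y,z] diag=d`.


A = translate([-6.2, 10.6, 2.8]) cylinder(h=10.9, r=8.7) → bbox [-14.9,1.9,2.8] .. [2.5,19.3,13.7]
B = cylinder(h=8.2, r=4.7) → bbox [-4.7,-4.7,0] .. [4.7,4.7,8.2]
lo = A.lo+B.lo = [-14.9-4.7, 1.9-4.7, 2.8+0] = [-19.600,-2.800,2.800]
hi = A.hi+B.hi = [2.5+4.7, 19.3+4.7, 13.7+8.2] = [7.200,24.000,21.900]
diag = √(26.8²+26.8²+19.1²) = √1801.29 = 42.442

min=[-19.600,-2.800,2.800] max=[7.200,24.000,21.900] diag=42.442


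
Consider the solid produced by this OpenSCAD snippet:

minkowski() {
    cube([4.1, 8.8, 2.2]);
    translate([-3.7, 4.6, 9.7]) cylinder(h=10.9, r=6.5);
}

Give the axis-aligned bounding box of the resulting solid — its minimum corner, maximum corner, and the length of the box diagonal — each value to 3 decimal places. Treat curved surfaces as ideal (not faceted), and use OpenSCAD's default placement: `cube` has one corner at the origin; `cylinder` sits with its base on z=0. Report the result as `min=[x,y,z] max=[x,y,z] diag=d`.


A = translate([-3.7, 4.6, 9.7]) cylinder(h=10.9, r=6.5) → bbox [-10.2,-1.9,9.7] .. [2.8,11.1,20.6]
B = cube([4.1, 8.8, 2.2]) → bbox [0,0,0] .. [4.1,8.8,2.2]
lo = A.lo+B.lo = [-10.2+0, -1.9+0, 9.7+0] = [-10.200,-1.900,9.700]
hi = A.hi+B.hi = [2.8+4.1, 11.1+8.8, 20.6+2.2] = [6.900,19.900,22.800]
diag = √(17.1²+21.8²+13.1²) = √939.26 = 30.647

min=[-10.200,-1.900,9.700] max=[6.900,19.900,22.800] diag=30.647


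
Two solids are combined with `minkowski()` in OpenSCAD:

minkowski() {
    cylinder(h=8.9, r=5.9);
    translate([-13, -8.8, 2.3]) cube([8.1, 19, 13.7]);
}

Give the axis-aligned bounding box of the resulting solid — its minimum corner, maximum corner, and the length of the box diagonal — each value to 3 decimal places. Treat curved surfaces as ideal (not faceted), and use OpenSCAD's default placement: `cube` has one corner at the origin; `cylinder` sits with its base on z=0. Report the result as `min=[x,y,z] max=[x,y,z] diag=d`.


min=[-18.900,-14.700,2.300] max=[1.000,16.100,24.900] diag=43.074

A = translate([-13, -8.8, 2.3]) cube([8.1, 19, 13.7]) → bbox [-13,-8.8,2.3] .. [-4.9,10.2,16]
B = cylinder(h=8.9, r=5.9) → bbox [-5.9,-5.9,0] .. [5.9,5.9,8.9]
lo = A.lo+B.lo = [-13-5.9, -8.8-5.9, 2.3+0] = [-18.900,-14.700,2.300]
hi = A.hi+B.hi = [-4.9+5.9, 10.2+5.9, 16+8.9] = [1.000,16.100,24.900]
diag = √(19.9²+30.8²+22.6²) = √1855.41 = 43.074
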